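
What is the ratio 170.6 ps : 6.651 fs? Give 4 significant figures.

25650

(170.6 × 10^-12) / (6.651 × 10^-15) = 25.65 × 10^3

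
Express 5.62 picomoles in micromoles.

0.00000562 micromoles

pico = 10^-12, micro = 10^-6; factor is 10^-6.
5.62 × 10^-6 = 0.00000562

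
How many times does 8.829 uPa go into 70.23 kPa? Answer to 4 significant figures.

7954000000

(70.23e3) / (8.829e-6) = 7.9545e9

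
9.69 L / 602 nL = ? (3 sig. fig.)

16100000

(9.69) / (602 × 10^-9) = 0.0161 × 10^9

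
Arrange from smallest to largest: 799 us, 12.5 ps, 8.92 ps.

799 us = 0.000799 s
12.5 ps = 0.0000000000125 s
8.92 ps = 0.00000000000892 s

8.92 ps < 12.5 ps < 799 us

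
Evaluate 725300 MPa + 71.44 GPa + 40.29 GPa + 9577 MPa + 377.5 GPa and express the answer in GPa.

In GPa:
  725300 MPa = 725300 × 10⁻³ GPa = 725.3
  71.44 GPa → 71.44
  40.29 GPa → 40.29
  9577 MPa = 9577 × 10⁻³ GPa = 9.577
  377.5 GPa → 377.5
Sum: 725.3 + 71.44 + 40.29 + 9.577 + 377.5 = 1224.107

1224.107 GPa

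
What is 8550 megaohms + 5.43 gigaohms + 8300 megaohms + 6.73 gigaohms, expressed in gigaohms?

In gigaohms:
  8550 megaohms = 8550 × 10^-3 gigaohms = 8.55
  5.43 gigaohms → 5.43
  8300 megaohms = 8300 × 10^-3 gigaohms = 8.3
  6.73 gigaohms → 6.73
Sum: 8.55 + 5.43 + 8.3 + 6.73 = 29.01

29.01 gigaohms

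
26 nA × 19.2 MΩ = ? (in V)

26 × 10⁻⁹ × 19.2 × 10⁶ = 499.2 × 10⁻³ V

0.4992 V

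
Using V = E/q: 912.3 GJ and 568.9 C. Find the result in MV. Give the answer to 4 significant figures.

1604 MV

(912.3 × 10^9) / (568.9) = 1.60362 × 10^9 V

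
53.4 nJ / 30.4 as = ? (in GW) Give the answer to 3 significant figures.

1.76 GW

(53.4e-9) / (30.4e-18) = 1.7566e9 W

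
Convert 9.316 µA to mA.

micro = 1e-6, milli = 1e-3; factor is 1e-3.
9.316 × 1e-3 = 0.009316

0.009316 mA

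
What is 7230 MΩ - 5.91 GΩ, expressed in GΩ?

1.32 GΩ

In GΩ:
  7230 MΩ = 7230e-3 GΩ = 7.23
  5.91 GΩ → 5.91
Difference: 7.23 - 5.91 = 1.32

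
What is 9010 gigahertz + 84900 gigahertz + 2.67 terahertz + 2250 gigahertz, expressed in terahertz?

In terahertz:
  9010 gigahertz = 9010 × 10⁻³ terahertz = 9.01
  84900 gigahertz = 84900 × 10⁻³ terahertz = 84.9
  2.67 terahertz → 2.67
  2250 gigahertz = 2250 × 10⁻³ terahertz = 2.25
Sum: 9.01 + 84.9 + 2.67 + 2.25 = 98.83

98.83 terahertz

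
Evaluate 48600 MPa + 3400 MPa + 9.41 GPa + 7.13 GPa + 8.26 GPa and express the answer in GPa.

76.8 GPa

In GPa:
  48600 MPa = 48600 × 10^-3 GPa = 48.6
  3400 MPa = 3400 × 10^-3 GPa = 3.4
  9.41 GPa → 9.41
  7.13 GPa → 7.13
  8.26 GPa → 8.26
Sum: 48.6 + 3.4 + 9.41 + 7.13 + 8.26 = 76.8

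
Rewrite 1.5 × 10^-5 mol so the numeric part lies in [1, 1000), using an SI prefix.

= 15 × 10^-6 mol; 10^-6 is micro.

15 µmol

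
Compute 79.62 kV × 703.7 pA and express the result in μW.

79.62 × 10^3 × 703.7 × 10^-12 = 56028.594 × 10^-9 W

56.028594 μW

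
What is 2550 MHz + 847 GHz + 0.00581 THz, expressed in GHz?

In GHz:
  2550 MHz = 2550e-3 GHz = 2.55
  847 GHz → 847
  0.00581 THz = 0.00581e3 GHz = 5.81
Sum: 2.55 + 847 + 5.81 = 855.36

855.36 GHz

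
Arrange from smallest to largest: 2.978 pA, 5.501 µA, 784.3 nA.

2.978 pA < 784.3 nA < 5.501 µA

2.978 pA = 0.000000000002978 A
5.501 µA = 0.000005501 A
784.3 nA = 0.0000007843 A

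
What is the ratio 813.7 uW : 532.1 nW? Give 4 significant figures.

1529

(813.7e-6) / (532.1e-9) = 1.5292e3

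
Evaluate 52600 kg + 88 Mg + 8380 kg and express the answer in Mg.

In Mg:
  52600 kg = 52600 × 10^-3 Mg = 52.6
  88 Mg → 88
  8380 kg = 8380 × 10^-3 Mg = 8.38
Sum: 52.6 + 88 + 8.38 = 148.98

148.98 Mg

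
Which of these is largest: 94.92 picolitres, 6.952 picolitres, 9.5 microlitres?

94.92 picolitres = 0.00000000009492 litres
6.952 picolitres = 0.000000000006952 litres
9.5 microlitres = 0.0000095 litres

9.5 microlitres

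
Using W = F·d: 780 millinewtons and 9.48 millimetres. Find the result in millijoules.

780e-3 × 9.48e-3 = 7394.4e-6 J

7.3944 millijoules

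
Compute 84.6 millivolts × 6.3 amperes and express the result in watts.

84.6 × 10^-3 × 6.3 = 532.98 × 10^-3 W

0.53298 watts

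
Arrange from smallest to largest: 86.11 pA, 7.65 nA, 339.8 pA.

86.11 pA < 339.8 pA < 7.65 nA

86.11 pA = 0.00000000008611 A
7.65 nA = 0.00000000765 A
339.8 pA = 0.0000000003398 A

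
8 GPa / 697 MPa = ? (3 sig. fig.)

(8e9) / (697e6) = 0.01148e3

11.5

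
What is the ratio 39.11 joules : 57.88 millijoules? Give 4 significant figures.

675.7

(39.11) / (57.88 × 10^-3) = 0.67571 × 10^3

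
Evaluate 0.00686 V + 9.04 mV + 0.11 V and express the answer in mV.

In mV:
  0.00686 V = 0.00686e3 mV = 6.86
  9.04 mV → 9.04
  0.11 V = 0.11e3 mV = 110
Sum: 6.86 + 9.04 + 110 = 125.9

125.9 mV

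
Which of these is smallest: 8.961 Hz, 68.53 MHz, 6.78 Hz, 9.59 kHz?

6.78 Hz

8.961 Hz = 8.961 Hz
68.53 MHz = 68530000 Hz
6.78 Hz = 6.78 Hz
9.59 kHz = 9590 Hz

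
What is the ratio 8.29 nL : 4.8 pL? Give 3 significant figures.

1730

(8.29e-9) / (4.8e-12) = 1.727e3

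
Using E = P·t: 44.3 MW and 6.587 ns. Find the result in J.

0.2918041 J

44.3 × 10⁶ × 6.587 × 10⁻⁹ = 291.8041 × 10⁻³ J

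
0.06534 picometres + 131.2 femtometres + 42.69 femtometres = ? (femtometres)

In femtometres:
  0.06534 picometres = 0.06534e3 femtometres = 65.34
  131.2 femtometres → 131.2
  42.69 femtometres → 42.69
Sum: 65.34 + 131.2 + 42.69 = 239.23

239.23 femtometres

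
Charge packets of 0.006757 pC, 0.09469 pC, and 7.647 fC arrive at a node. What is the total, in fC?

In fC:
  0.006757 pC = 0.006757e3 fC = 6.757
  0.09469 pC = 0.09469e3 fC = 94.69
  7.647 fC → 7.647
Sum: 6.757 + 94.69 + 7.647 = 109.094

109.094 fC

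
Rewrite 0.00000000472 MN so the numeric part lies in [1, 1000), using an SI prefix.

4.72 mN

= 4.72 × 10^-3 N; 10^-3 is milli.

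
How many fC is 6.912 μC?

6912000000 fC

micro = 1e-6, femto = 1e-15; factor is 1e9.
6.912 × 1e9 = 6912000000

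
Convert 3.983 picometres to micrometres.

0.000003983 micrometres

pico = 10^-12, micro = 10^-6; factor is 10^-6.
3.983 × 10^-6 = 0.000003983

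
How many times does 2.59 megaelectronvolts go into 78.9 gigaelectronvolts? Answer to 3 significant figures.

(78.9e9) / (2.59e6) = 30.46e3

30500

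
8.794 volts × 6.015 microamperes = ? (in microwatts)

8.794 × 6.015e-6 = 52.89591e-6 W

52.89591 microwatts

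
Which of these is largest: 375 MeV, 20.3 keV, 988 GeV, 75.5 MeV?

988 GeV

375 MeV = 375000000 eV
20.3 keV = 20300 eV
988 GeV = 988000000000 eV
75.5 MeV = 75500000 eV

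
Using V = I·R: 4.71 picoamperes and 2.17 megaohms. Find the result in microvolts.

10.2207 microvolts

4.71e-12 × 2.17e6 = 10.2207e-6 V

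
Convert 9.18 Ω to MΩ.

0.00000918 MΩ

(no prefix) = 1e0, mega = 1e6; factor is 1e-6.
9.18 × 1e-6 = 0.00000918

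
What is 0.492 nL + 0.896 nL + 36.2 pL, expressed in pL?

In pL:
  0.492 nL = 0.492e3 pL = 492
  0.896 nL = 0.896e3 pL = 896
  36.2 pL → 36.2
Sum: 492 + 896 + 36.2 = 1424.2

1424.2 pL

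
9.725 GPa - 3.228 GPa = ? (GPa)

In GPa:
  9.725 GPa → 9.725
  3.228 GPa → 3.228
Difference: 9.725 - 3.228 = 6.497

6.497 GPa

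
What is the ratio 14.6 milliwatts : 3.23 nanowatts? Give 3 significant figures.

(14.6 × 10^-3) / (3.23 × 10^-9) = 4.52 × 10^6

4520000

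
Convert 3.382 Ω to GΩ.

0.000000003382 GΩ

(no prefix) = 10⁰, giga = 10⁹; factor is 10⁻⁹.
3.382 × 10⁻⁹ = 0.000000003382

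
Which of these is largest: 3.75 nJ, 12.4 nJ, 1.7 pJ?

12.4 nJ

3.75 nJ = 0.00000000375 J
12.4 nJ = 0.0000000124 J
1.7 pJ = 0.0000000000017 J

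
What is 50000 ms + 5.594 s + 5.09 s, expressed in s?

60.684 s

In s:
  50000 ms = 50000 × 10^-3 s = 50
  5.594 s → 5.594
  5.09 s → 5.09
Sum: 50 + 5.594 + 5.09 = 60.684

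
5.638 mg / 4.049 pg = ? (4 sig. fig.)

(5.638e-3) / (4.049e-12) = 1.3924e9

1392000000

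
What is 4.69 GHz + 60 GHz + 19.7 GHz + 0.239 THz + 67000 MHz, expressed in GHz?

390.39 GHz

In GHz:
  4.69 GHz → 4.69
  60 GHz → 60
  19.7 GHz → 19.7
  0.239 THz = 0.239e3 GHz = 239
  67000 MHz = 67000e-3 GHz = 67
Sum: 4.69 + 60 + 19.7 + 239 + 67 = 390.39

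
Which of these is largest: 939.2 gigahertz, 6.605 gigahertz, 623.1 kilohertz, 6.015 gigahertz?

939.2 gigahertz = 939200000000 hertz
6.605 gigahertz = 6605000000 hertz
623.1 kilohertz = 623100 hertz
6.015 gigahertz = 6015000000 hertz

939.2 gigahertz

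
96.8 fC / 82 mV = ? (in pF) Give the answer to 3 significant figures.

(96.8 × 10⁻¹⁵) / (82 × 10⁻³) = 1.1805 × 10⁻¹² F

1.18 pF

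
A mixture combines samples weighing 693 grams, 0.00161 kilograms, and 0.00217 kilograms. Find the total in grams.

696.78 grams

In grams:
  693 grams → 693
  0.00161 kilograms = 0.00161 × 10^3 grams = 1.61
  0.00217 kilograms = 0.00217 × 10^3 grams = 2.17
Sum: 693 + 1.61 + 2.17 = 696.78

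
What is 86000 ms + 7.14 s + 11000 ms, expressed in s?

104.14 s

In s:
  86000 ms = 86000 × 10^-3 s = 86
  7.14 s → 7.14
  11000 ms = 11000 × 10^-3 s = 11
Sum: 86 + 7.14 + 11 = 104.14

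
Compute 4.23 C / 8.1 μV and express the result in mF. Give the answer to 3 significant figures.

522000000 mF

(4.23) / (8.1 × 10^-6) = 0.52222 × 10^6 F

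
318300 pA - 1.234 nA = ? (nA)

In nA:
  318300 pA = 318300 × 10^-3 nA = 318.3
  1.234 nA → 1.234
Difference: 318.3 - 1.234 = 317.066

317.066 nA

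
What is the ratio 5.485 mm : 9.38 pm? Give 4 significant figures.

584800000

(5.485 × 10^-3) / (9.38 × 10^-12) = 0.58475 × 10^9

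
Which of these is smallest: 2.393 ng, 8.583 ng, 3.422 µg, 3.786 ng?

2.393 ng

2.393 ng = 0.000000002393 g
8.583 ng = 0.000000008583 g
3.422 µg = 0.000003422 g
3.786 ng = 0.000000003786 g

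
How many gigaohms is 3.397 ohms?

0.000000003397 gigaohms

(no prefix) = 10⁰, giga = 10⁹; factor is 10⁻⁹.
3.397 × 10⁻⁹ = 0.000000003397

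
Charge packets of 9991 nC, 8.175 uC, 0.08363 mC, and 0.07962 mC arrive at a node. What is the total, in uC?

181.416 uC

In uC:
  9991 nC = 9991 × 10⁻³ uC = 9.991
  8.175 uC → 8.175
  0.08363 mC = 0.08363 × 10³ uC = 83.63
  0.07962 mC = 0.07962 × 10³ uC = 79.62
Sum: 9.991 + 8.175 + 83.63 + 79.62 = 181.416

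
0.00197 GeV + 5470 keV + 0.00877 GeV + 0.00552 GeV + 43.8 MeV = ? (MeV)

65.53 MeV

In MeV:
  0.00197 GeV = 0.00197 × 10^3 MeV = 1.97
  5470 keV = 5470 × 10^-3 MeV = 5.47
  0.00877 GeV = 0.00877 × 10^3 MeV = 8.77
  0.00552 GeV = 0.00552 × 10^3 MeV = 5.52
  43.8 MeV → 43.8
Sum: 1.97 + 5.47 + 8.77 + 5.52 + 43.8 = 65.53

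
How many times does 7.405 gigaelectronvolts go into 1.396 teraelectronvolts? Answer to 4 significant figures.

(1.396e12) / (7.405e9) = 0.18852e3

188.5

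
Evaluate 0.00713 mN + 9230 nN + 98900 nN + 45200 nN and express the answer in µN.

160.46 µN

In µN:
  0.00713 mN = 0.00713e3 µN = 7.13
  9230 nN = 9230e-3 µN = 9.23
  98900 nN = 98900e-3 µN = 98.9
  45200 nN = 45200e-3 µN = 45.2
Sum: 7.13 + 9.23 + 98.9 + 45.2 = 160.46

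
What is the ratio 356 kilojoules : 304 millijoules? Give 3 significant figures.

(356e3) / (304e-3) = 1.171e6

1170000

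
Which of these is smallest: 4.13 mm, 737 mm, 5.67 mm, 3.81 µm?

3.81 µm

4.13 mm = 0.00413 m
737 mm = 0.737 m
5.67 mm = 0.00567 m
3.81 µm = 0.00000381 m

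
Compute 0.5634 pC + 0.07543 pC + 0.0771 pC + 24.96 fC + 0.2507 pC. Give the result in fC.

In fC:
  0.5634 pC = 0.5634 × 10^3 fC = 563.4
  0.07543 pC = 0.07543 × 10^3 fC = 75.43
  0.0771 pC = 0.0771 × 10^3 fC = 77.1
  24.96 fC → 24.96
  0.2507 pC = 0.2507 × 10^3 fC = 250.7
Sum: 563.4 + 75.43 + 77.1 + 24.96 + 250.7 = 991.59

991.59 fC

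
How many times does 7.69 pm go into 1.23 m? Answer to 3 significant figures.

160000000000

(1.23) / (7.69 × 10^-12) = 0.1599 × 10^12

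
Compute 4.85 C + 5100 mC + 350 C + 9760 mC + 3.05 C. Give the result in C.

372.76 C

In C:
  4.85 C → 4.85
  5100 mC = 5100e-3 C = 5.1
  350 C → 350
  9760 mC = 9760e-3 C = 9.76
  3.05 C → 3.05
Sum: 4.85 + 5.1 + 350 + 9.76 + 3.05 = 372.76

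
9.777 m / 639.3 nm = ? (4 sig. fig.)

(9.777) / (639.3 × 10⁻⁹) = 0.015293 × 10⁹

15290000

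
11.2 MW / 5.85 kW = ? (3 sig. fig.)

1910

(11.2 × 10^6) / (5.85 × 10^3) = 1.915 × 10^3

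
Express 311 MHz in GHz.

mega = 10^6, giga = 10^9; factor is 10^-3.
311 × 10^-3 = 0.311

0.311 GHz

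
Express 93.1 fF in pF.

0.0931 pF

femto = 10^-15, pico = 10^-12; factor is 10^-3.
93.1 × 10^-3 = 0.0931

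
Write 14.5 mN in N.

milli = 10^-3, (no prefix) = 10^0; factor is 10^-3.
14.5 × 10^-3 = 0.0145

0.0145 N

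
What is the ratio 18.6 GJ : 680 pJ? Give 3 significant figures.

(18.6 × 10⁹) / (680 × 10⁻¹²) = 0.02735 × 10²¹

27400000000000000000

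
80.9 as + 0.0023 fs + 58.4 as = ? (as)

141.6 as

In as:
  80.9 as → 80.9
  0.0023 fs = 0.0023 × 10^3 as = 2.3
  58.4 as → 58.4
Sum: 80.9 + 2.3 + 58.4 = 141.6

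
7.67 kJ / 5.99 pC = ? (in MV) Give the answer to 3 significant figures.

1280000000 MV

(7.67 × 10^3) / (5.99 × 10^-12) = 1.2805 × 10^15 V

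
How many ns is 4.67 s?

4670000000 ns

(no prefix) = 1e0, nano = 1e-9; factor is 1e9.
4.67 × 1e9 = 4670000000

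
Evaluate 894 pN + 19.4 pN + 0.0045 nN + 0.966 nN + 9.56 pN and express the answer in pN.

In pN:
  894 pN → 894
  19.4 pN → 19.4
  0.0045 nN = 0.0045e3 pN = 4.5
  0.966 nN = 0.966e3 pN = 966
  9.56 pN → 9.56
Sum: 894 + 19.4 + 4.5 + 966 + 9.56 = 1893.46

1893.46 pN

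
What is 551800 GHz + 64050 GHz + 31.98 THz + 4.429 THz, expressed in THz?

652.259 THz

In THz:
  551800 GHz = 551800 × 10⁻³ THz = 551.8
  64050 GHz = 64050 × 10⁻³ THz = 64.05
  31.98 THz → 31.98
  4.429 THz → 4.429
Sum: 551.8 + 64.05 + 31.98 + 4.429 = 652.259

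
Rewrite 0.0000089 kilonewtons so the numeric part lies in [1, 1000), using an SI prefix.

= 8.9 × 10⁻³ newtons; 10⁻³ is milli.

8.9 millinewtons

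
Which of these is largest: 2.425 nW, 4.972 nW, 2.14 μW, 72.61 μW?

2.425 nW = 0.000000002425 W
4.972 nW = 0.000000004972 W
2.14 μW = 0.00000214 W
72.61 μW = 0.00007261 W

72.61 μW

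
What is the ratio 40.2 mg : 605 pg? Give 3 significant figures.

(40.2 × 10⁻³) / (605 × 10⁻¹²) = 0.06645 × 10⁹

66400000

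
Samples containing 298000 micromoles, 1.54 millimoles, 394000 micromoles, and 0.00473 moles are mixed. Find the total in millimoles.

In millimoles:
  298000 micromoles = 298000e-3 millimoles = 298
  1.54 millimoles → 1.54
  394000 micromoles = 394000e-3 millimoles = 394
  0.00473 moles = 0.00473e3 millimoles = 4.73
Sum: 298 + 1.54 + 394 + 4.73 = 698.27

698.27 millimoles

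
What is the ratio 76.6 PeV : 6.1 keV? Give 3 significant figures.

(76.6 × 10^15) / (6.1 × 10^3) = 12.56 × 10^12

12600000000000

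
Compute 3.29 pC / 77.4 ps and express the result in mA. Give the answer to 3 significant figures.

(3.29 × 10^-12) / (77.4 × 10^-12) = 0.042506 A

42.5 mA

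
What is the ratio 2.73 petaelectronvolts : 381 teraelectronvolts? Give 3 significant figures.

7.17

(2.73e15) / (381e12) = 0.007165e3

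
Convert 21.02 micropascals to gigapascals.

0.00000000000002102 gigapascals

micro = 10^-6, giga = 10^9; factor is 10^-15.
21.02 × 10^-15 = 0.00000000000002102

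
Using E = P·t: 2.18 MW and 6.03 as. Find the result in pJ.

2.18 × 10^6 × 6.03 × 10^-18 = 13.1454 × 10^-12 J

13.1454 pJ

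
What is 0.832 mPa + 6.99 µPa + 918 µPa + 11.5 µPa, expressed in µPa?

In µPa:
  0.832 mPa = 0.832 × 10³ µPa = 832
  6.99 µPa → 6.99
  918 µPa → 918
  11.5 µPa → 11.5
Sum: 832 + 6.99 + 918 + 11.5 = 1768.49

1768.49 µPa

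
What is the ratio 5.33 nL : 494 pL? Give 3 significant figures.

10.8

(5.33e-9) / (494e-12) = 0.01079e3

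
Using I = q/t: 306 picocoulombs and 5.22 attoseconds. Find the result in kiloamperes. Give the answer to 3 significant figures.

(306e-12) / (5.22e-18) = 58.621e6 A

58600 kiloamperes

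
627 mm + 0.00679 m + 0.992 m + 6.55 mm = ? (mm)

1632.34 mm

In mm:
  627 mm → 627
  0.00679 m = 0.00679 × 10^3 mm = 6.79
  0.992 m = 0.992 × 10^3 mm = 992
  6.55 mm → 6.55
Sum: 627 + 6.79 + 992 + 6.55 = 1632.34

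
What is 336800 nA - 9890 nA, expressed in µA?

In µA:
  336800 nA = 336800 × 10⁻³ µA = 336.8
  9890 nA = 9890 × 10⁻³ µA = 9.89
Difference: 336.8 - 9.89 = 326.91

326.91 µA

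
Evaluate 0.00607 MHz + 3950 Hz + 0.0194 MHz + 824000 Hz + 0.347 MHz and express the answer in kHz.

In kHz:
  0.00607 MHz = 0.00607 × 10³ kHz = 6.07
  3950 Hz = 3950 × 10⁻³ kHz = 3.95
  0.0194 MHz = 0.0194 × 10³ kHz = 19.4
  824000 Hz = 824000 × 10⁻³ kHz = 824
  0.347 MHz = 0.347 × 10³ kHz = 347
Sum: 6.07 + 3.95 + 19.4 + 824 + 347 = 1200.42

1200.42 kHz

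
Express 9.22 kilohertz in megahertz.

kilo = 1e3, mega = 1e6; factor is 1e-3.
9.22 × 1e-3 = 0.00922

0.00922 megahertz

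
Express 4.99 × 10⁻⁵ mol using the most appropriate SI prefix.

= 49.9 × 10⁻⁶ mol; 10⁻⁶ is micro.

49.9 µmol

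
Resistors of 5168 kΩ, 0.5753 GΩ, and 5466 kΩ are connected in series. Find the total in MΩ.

585.934 MΩ

In MΩ:
  5168 kΩ = 5168 × 10⁻³ MΩ = 5.168
  0.5753 GΩ = 0.5753 × 10³ MΩ = 575.3
  5466 kΩ = 5466 × 10⁻³ MΩ = 5.466
Sum: 5.168 + 575.3 + 5.466 = 585.934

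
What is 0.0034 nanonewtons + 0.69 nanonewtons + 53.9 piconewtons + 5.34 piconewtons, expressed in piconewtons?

752.64 piconewtons

In piconewtons:
  0.0034 nanonewtons = 0.0034 × 10³ piconewtons = 3.4
  0.69 nanonewtons = 0.69 × 10³ piconewtons = 690
  53.9 piconewtons → 53.9
  5.34 piconewtons → 5.34
Sum: 3.4 + 690 + 53.9 + 5.34 = 752.64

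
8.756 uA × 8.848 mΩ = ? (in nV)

77.473088 nV

8.756e-6 × 8.848e-3 = 77.473088e-9 V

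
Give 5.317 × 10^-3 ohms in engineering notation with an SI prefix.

= 5.317 × 10^-3 ohms; 10^-3 is milli.

5.317 milliohms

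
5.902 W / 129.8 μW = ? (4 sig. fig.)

(5.902) / (129.8e-6) = 0.04547e6

45470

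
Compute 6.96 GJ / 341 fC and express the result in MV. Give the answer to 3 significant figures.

20400000000000000 MV

(6.96 × 10^9) / (341 × 10^-15) = 0.020411 × 10^24 V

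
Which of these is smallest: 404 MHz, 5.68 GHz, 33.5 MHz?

404 MHz = 404000000 Hz
5.68 GHz = 5680000000 Hz
33.5 MHz = 33500000 Hz

33.5 MHz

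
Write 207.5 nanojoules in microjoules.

nano = 10⁻⁹, micro = 10⁻⁶; factor is 10⁻³.
207.5 × 10⁻³ = 0.2075

0.2075 microjoules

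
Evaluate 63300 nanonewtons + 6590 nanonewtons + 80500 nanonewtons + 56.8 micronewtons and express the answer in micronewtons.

207.19 micronewtons

In micronewtons:
  63300 nanonewtons = 63300e-3 micronewtons = 63.3
  6590 nanonewtons = 6590e-3 micronewtons = 6.59
  80500 nanonewtons = 80500e-3 micronewtons = 80.5
  56.8 micronewtons → 56.8
Sum: 63.3 + 6.59 + 80.5 + 56.8 = 207.19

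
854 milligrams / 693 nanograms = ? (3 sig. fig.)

1230000

(854e-3) / (693e-9) = 1.232e6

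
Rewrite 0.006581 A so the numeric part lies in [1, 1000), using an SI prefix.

6.581 mA

= 6.581 × 10^-3 A; 10^-3 is milli.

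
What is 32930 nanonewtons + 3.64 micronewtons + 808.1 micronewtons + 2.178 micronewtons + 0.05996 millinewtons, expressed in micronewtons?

906.808 micronewtons

In micronewtons:
  32930 nanonewtons = 32930 × 10⁻³ micronewtons = 32.93
  3.64 micronewtons → 3.64
  808.1 micronewtons → 808.1
  2.178 micronewtons → 2.178
  0.05996 millinewtons = 0.05996 × 10³ micronewtons = 59.96
Sum: 32.93 + 3.64 + 808.1 + 2.178 + 59.96 = 906.808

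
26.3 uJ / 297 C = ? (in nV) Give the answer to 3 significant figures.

88.6 nV

(26.3e-6) / (297) = 0.088552e-6 V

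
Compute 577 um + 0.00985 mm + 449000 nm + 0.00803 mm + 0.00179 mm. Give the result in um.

1045.67 um

In um:
  577 um → 577
  0.00985 mm = 0.00985 × 10³ um = 9.85
  449000 nm = 449000 × 10⁻³ um = 449
  0.00803 mm = 0.00803 × 10³ um = 8.03
  0.00179 mm = 0.00179 × 10³ um = 1.79
Sum: 577 + 9.85 + 449 + 8.03 + 1.79 = 1045.67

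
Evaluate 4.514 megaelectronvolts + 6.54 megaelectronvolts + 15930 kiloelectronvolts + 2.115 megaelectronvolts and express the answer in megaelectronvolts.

In megaelectronvolts:
  4.514 megaelectronvolts → 4.514
  6.54 megaelectronvolts → 6.54
  15930 kiloelectronvolts = 15930 × 10⁻³ megaelectronvolts = 15.93
  2.115 megaelectronvolts → 2.115
Sum: 4.514 + 6.54 + 15.93 + 2.115 = 29.099

29.099 megaelectronvolts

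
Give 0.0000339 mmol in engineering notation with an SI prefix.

= 33.9e-9 mol; 1e-9 is nano.

33.9 nmol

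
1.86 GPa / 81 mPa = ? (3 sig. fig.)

(1.86e9) / (81e-3) = 0.02296e12

23000000000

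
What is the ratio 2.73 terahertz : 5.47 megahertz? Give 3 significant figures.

499000

(2.73 × 10^12) / (5.47 × 10^6) = 0.4991 × 10^6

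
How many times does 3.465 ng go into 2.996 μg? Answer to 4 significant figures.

(2.996 × 10^-6) / (3.465 × 10^-9) = 0.86465 × 10^3

864.6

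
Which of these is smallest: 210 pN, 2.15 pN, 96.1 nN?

210 pN = 0.00000000021 N
2.15 pN = 0.00000000000215 N
96.1 nN = 0.0000000961 N

2.15 pN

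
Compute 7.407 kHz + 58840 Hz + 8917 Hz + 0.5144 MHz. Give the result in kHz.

In kHz:
  7.407 kHz → 7.407
  58840 Hz = 58840 × 10^-3 kHz = 58.84
  8917 Hz = 8917 × 10^-3 kHz = 8.917
  0.5144 MHz = 0.5144 × 10^3 kHz = 514.4
Sum: 7.407 + 58.84 + 8.917 + 514.4 = 589.564

589.564 kHz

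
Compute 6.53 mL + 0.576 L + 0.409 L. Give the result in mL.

991.53 mL

In mL:
  6.53 mL → 6.53
  0.576 L = 0.576 × 10^3 mL = 576
  0.409 L = 0.409 × 10^3 mL = 409
Sum: 6.53 + 576 + 409 = 991.53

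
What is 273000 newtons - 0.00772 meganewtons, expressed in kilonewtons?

265.28 kilonewtons

In kilonewtons:
  273000 newtons = 273000e-3 kilonewtons = 273
  0.00772 meganewtons = 0.00772e3 kilonewtons = 7.72
Difference: 273 - 7.72 = 265.28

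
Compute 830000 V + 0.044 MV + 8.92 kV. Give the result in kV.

882.92 kV

In kV:
  830000 V = 830000 × 10⁻³ kV = 830
  0.044 MV = 0.044 × 10³ kV = 44
  8.92 kV → 8.92
Sum: 830 + 44 + 8.92 = 882.92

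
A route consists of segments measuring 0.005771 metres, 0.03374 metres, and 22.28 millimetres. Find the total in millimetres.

In millimetres:
  0.005771 metres = 0.005771 × 10^3 millimetres = 5.771
  0.03374 metres = 0.03374 × 10^3 millimetres = 33.74
  22.28 millimetres → 22.28
Sum: 5.771 + 33.74 + 22.28 = 61.791

61.791 millimetres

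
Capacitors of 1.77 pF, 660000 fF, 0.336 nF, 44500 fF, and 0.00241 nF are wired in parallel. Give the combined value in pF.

In pF:
  1.77 pF → 1.77
  660000 fF = 660000e-3 pF = 660
  0.336 nF = 0.336e3 pF = 336
  44500 fF = 44500e-3 pF = 44.5
  0.00241 nF = 0.00241e3 pF = 2.41
Sum: 1.77 + 660 + 336 + 44.5 + 2.41 = 1044.68

1044.68 pF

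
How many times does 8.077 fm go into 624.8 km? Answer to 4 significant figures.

(624.8e3) / (8.077e-15) = 77.355e18

77360000000000000000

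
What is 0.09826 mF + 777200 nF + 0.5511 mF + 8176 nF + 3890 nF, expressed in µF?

1438.626 µF

In µF:
  0.09826 mF = 0.09826e3 µF = 98.26
  777200 nF = 777200e-3 µF = 777.2
  0.5511 mF = 0.5511e3 µF = 551.1
  8176 nF = 8176e-3 µF = 8.176
  3890 nF = 3890e-3 µF = 3.89
Sum: 98.26 + 777.2 + 551.1 + 8.176 + 3.89 = 1438.626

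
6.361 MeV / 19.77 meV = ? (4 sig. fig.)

321800000

(6.361 × 10^6) / (19.77 × 10^-3) = 0.32175 × 10^9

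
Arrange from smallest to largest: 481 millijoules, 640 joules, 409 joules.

481 millijoules = 0.481 joules
640 joules = 640 joules
409 joules = 409 joules

481 millijoules < 409 joules < 640 joules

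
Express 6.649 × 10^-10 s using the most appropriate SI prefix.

= 664.9 × 10^-12 s; 10^-12 is pico.

664.9 ps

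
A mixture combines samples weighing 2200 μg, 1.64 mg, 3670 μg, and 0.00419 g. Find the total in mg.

In mg:
  2200 μg = 2200e-3 mg = 2.2
  1.64 mg → 1.64
  3670 μg = 3670e-3 mg = 3.67
  0.00419 g = 0.00419e3 mg = 4.19
Sum: 2.2 + 1.64 + 3.67 + 4.19 = 11.7

11.7 mg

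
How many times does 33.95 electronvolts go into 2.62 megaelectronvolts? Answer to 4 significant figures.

(2.62e6) / (33.95) = 0.077172e6

77170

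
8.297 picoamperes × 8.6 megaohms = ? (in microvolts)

71.3542 microvolts

8.297 × 10⁻¹² × 8.6 × 10⁶ = 71.3542 × 10⁻⁶ V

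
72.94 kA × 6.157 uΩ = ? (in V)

0.44909158 V

72.94 × 10³ × 6.157 × 10⁻⁶ = 449.09158 × 10⁻³ V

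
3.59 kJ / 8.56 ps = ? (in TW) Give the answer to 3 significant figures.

419 TW

(3.59e3) / (8.56e-12) = 0.41939e15 W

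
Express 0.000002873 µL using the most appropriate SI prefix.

= 2.873 × 10⁻¹² L; 10⁻¹² is pico.

2.873 pL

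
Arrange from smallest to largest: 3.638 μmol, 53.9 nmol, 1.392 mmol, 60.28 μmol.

3.638 μmol = 0.000003638 mol
53.9 nmol = 0.0000000539 mol
1.392 mmol = 0.001392 mol
60.28 μmol = 0.00006028 mol

53.9 nmol < 3.638 μmol < 60.28 μmol < 1.392 mmol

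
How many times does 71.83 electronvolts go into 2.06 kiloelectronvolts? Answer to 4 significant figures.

(2.06 × 10³) / (71.83) = 0.028679 × 10³

28.68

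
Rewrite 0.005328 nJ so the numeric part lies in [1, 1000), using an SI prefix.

5.328 pJ

= 5.328 × 10^-12 J; 10^-12 is pico.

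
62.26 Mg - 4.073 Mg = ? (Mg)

58.187 Mg

In Mg:
  62.26 Mg → 62.26
  4.073 Mg → 4.073
Difference: 62.26 - 4.073 = 58.187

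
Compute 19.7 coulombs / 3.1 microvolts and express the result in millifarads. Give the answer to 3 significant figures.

6350000000 millifarads

(19.7) / (3.1e-6) = 6.3548e6 F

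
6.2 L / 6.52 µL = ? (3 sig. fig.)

951000

(6.2) / (6.52e-6) = 0.9509e6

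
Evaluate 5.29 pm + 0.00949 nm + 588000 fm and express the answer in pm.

In pm:
  5.29 pm → 5.29
  0.00949 nm = 0.00949 × 10³ pm = 9.49
  588000 fm = 588000 × 10⁻³ pm = 588
Sum: 5.29 + 9.49 + 588 = 602.78

602.78 pm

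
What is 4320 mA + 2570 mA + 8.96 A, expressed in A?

In A:
  4320 mA = 4320e-3 A = 4.32
  2570 mA = 2570e-3 A = 2.57
  8.96 A → 8.96
Sum: 4.32 + 2.57 + 8.96 = 15.85

15.85 A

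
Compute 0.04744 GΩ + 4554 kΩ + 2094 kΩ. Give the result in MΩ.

In MΩ:
  0.04744 GΩ = 0.04744e3 MΩ = 47.44
  4554 kΩ = 4554e-3 MΩ = 4.554
  2094 kΩ = 2094e-3 MΩ = 2.094
Sum: 47.44 + 4.554 + 2.094 = 54.088

54.088 MΩ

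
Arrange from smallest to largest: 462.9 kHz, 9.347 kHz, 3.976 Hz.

3.976 Hz < 9.347 kHz < 462.9 kHz

462.9 kHz = 462900 Hz
9.347 kHz = 9347 Hz
3.976 Hz = 3.976 Hz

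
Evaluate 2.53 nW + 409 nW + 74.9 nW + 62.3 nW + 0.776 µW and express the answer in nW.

1324.73 nW

In nW:
  2.53 nW → 2.53
  409 nW → 409
  74.9 nW → 74.9
  62.3 nW → 62.3
  0.776 µW = 0.776 × 10³ nW = 776
Sum: 2.53 + 409 + 74.9 + 62.3 + 776 = 1324.73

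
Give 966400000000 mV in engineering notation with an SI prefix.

= 966.4e6 V; 1e6 is mega.

966.4 MV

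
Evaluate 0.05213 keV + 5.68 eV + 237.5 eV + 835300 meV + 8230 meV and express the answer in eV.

In eV:
  0.05213 keV = 0.05213e3 eV = 52.13
  5.68 eV → 5.68
  237.5 eV → 237.5
  835300 meV = 835300e-3 eV = 835.3
  8230 meV = 8230e-3 eV = 8.23
Sum: 52.13 + 5.68 + 237.5 + 835.3 + 8.23 = 1138.84

1138.84 eV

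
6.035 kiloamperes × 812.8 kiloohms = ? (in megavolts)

4905.248 megavolts

6.035 × 10^3 × 812.8 × 10^3 = 4905.248 × 10^6 V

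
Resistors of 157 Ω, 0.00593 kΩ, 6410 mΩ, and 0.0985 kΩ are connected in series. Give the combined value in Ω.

In Ω:
  157 Ω → 157
  0.00593 kΩ = 0.00593 × 10³ Ω = 5.93
  6410 mΩ = 6410 × 10⁻³ Ω = 6.41
  0.0985 kΩ = 0.0985 × 10³ Ω = 98.5
Sum: 157 + 5.93 + 6.41 + 98.5 = 267.84

267.84 Ω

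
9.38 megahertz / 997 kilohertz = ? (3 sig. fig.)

9.41

(9.38e6) / (997e3) = 0.009408e3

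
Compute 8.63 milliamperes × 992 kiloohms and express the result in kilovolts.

8.63 × 10⁻³ × 992 × 10³ = 8560.96 V

8.56096 kilovolts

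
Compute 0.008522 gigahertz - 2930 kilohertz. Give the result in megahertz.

In megahertz:
  0.008522 gigahertz = 0.008522 × 10³ megahertz = 8.522
  2930 kilohertz = 2930 × 10⁻³ megahertz = 2.93
Difference: 8.522 - 2.93 = 5.592

5.592 megahertz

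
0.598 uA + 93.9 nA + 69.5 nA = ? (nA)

761.4 nA

In nA:
  0.598 uA = 0.598 × 10³ nA = 598
  93.9 nA → 93.9
  69.5 nA → 69.5
Sum: 598 + 93.9 + 69.5 = 761.4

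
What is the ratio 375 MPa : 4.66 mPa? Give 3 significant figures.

(375 × 10^6) / (4.66 × 10^-3) = 80.47 × 10^9

80500000000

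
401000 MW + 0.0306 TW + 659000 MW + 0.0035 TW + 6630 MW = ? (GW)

1100.73 GW

In GW:
  401000 MW = 401000e-3 GW = 401
  0.0306 TW = 0.0306e3 GW = 30.6
  659000 MW = 659000e-3 GW = 659
  0.0035 TW = 0.0035e3 GW = 3.5
  6630 MW = 6630e-3 GW = 6.63
Sum: 401 + 30.6 + 659 + 3.5 + 6.63 = 1100.73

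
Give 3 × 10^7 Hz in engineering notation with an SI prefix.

30 MHz

= 30 × 10^6 Hz; 10^6 is mega.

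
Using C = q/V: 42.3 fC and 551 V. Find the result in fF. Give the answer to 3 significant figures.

0.0768 fF

(42.3e-15) / (551) = 0.07677e-15 F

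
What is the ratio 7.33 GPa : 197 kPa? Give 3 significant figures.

37200

(7.33e9) / (197e3) = 0.03721e6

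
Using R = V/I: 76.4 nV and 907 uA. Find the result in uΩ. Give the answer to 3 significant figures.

(76.4e-9) / (907e-6) = 0.084234e-3 Ω

84.2 uΩ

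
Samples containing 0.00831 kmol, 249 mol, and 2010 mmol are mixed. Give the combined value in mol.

259.32 mol

In mol:
  0.00831 kmol = 0.00831 × 10³ mol = 8.31
  249 mol → 249
  2010 mmol = 2010 × 10⁻³ mol = 2.01
Sum: 8.31 + 249 + 2.01 = 259.32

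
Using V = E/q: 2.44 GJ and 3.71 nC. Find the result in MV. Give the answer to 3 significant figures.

(2.44e9) / (3.71e-9) = 0.65768e18 V

658000000000 MV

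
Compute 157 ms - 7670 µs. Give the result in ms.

In ms:
  157 ms → 157
  7670 µs = 7670 × 10⁻³ ms = 7.67
Difference: 157 - 7.67 = 149.33

149.33 ms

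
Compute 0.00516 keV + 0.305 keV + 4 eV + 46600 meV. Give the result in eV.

360.76 eV

In eV:
  0.00516 keV = 0.00516e3 eV = 5.16
  0.305 keV = 0.305e3 eV = 305
  4 eV → 4
  46600 meV = 46600e-3 eV = 46.6
Sum: 5.16 + 305 + 4 + 46.6 = 360.76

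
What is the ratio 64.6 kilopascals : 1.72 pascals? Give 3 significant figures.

(64.6 × 10³) / (1.72) = 37.56 × 10³

37600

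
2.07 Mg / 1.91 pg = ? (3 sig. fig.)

(2.07e6) / (1.91e-12) = 1.084e18

1080000000000000000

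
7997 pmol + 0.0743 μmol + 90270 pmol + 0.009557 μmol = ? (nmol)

In nmol:
  7997 pmol = 7997e-3 nmol = 7.997
  0.0743 μmol = 0.0743e3 nmol = 74.3
  90270 pmol = 90270e-3 nmol = 90.27
  0.009557 μmol = 0.009557e3 nmol = 9.557
Sum: 7.997 + 74.3 + 90.27 + 9.557 = 182.124

182.124 nmol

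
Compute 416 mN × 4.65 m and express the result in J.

416 × 10^-3 × 4.65 = 1934.4 × 10^-3 J

1.9344 J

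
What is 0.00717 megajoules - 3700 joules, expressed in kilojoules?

3.47 kilojoules

In kilojoules:
  0.00717 megajoules = 0.00717 × 10³ kilojoules = 7.17
  3700 joules = 3700 × 10⁻³ kilojoules = 3.7
Difference: 7.17 - 3.7 = 3.47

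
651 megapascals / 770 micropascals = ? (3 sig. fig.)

845000000000

(651 × 10⁶) / (770 × 10⁻⁶) = 0.8455 × 10¹²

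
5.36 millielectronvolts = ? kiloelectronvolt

0.00000536 kiloelectronvolts

milli = 10^-3, kilo = 10^3; factor is 10^-6.
5.36 × 10^-6 = 0.00000536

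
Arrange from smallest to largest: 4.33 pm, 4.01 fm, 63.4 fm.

4.01 fm < 63.4 fm < 4.33 pm

4.33 pm = 0.00000000000433 m
4.01 fm = 0.00000000000000401 m
63.4 fm = 0.0000000000000634 m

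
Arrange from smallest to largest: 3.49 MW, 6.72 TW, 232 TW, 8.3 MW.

3.49 MW = 3490000 W
6.72 TW = 6720000000000 W
232 TW = 232000000000000 W
8.3 MW = 8300000 W

3.49 MW < 8.3 MW < 6.72 TW < 232 TW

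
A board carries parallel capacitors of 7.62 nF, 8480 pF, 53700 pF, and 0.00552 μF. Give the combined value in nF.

75.32 nF

In nF:
  7.62 nF → 7.62
  8480 pF = 8480e-3 nF = 8.48
  53700 pF = 53700e-3 nF = 53.7
  0.00552 μF = 0.00552e3 nF = 5.52
Sum: 7.62 + 8.48 + 53.7 + 5.52 = 75.32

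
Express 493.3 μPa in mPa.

0.4933 mPa

micro = 10^-6, milli = 10^-3; factor is 10^-3.
493.3 × 10^-3 = 0.4933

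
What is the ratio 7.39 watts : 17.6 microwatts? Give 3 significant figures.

420000

(7.39) / (17.6 × 10⁻⁶) = 0.4199 × 10⁶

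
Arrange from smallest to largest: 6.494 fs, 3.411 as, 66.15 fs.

3.411 as < 6.494 fs < 66.15 fs

6.494 fs = 0.000000000000006494 s
3.411 as = 0.000000000000000003411 s
66.15 fs = 0.00000000000006615 s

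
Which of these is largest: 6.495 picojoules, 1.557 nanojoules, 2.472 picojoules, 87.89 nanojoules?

87.89 nanojoules

6.495 picojoules = 0.000000000006495 joules
1.557 nanojoules = 0.000000001557 joules
2.472 picojoules = 0.000000000002472 joules
87.89 nanojoules = 0.00000008789 joules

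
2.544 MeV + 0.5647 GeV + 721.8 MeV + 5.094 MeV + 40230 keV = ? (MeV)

In MeV:
  2.544 MeV → 2.544
  0.5647 GeV = 0.5647e3 MeV = 564.7
  721.8 MeV → 721.8
  5.094 MeV → 5.094
  40230 keV = 40230e-3 MeV = 40.23
Sum: 2.544 + 564.7 + 721.8 + 5.094 + 40.23 = 1334.368

1334.368 MeV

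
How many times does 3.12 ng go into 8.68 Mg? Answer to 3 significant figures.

(8.68 × 10⁶) / (3.12 × 10⁻⁹) = 2.782 × 10¹⁵

2780000000000000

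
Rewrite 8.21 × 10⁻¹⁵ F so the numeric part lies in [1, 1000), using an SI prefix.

= 8.21 × 10⁻¹⁵ F; 10⁻¹⁵ is femto.

8.21 fF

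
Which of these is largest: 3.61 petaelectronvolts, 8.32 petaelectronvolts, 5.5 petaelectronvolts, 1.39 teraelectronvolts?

3.61 petaelectronvolts = 3610000000000000 electronvolts
8.32 petaelectronvolts = 8320000000000000 electronvolts
5.5 petaelectronvolts = 5500000000000000 electronvolts
1.39 teraelectronvolts = 1390000000000 electronvolts

8.32 petaelectronvolts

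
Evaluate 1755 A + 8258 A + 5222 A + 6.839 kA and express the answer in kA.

In kA:
  1755 A = 1755 × 10^-3 kA = 1.755
  8258 A = 8258 × 10^-3 kA = 8.258
  5222 A = 5222 × 10^-3 kA = 5.222
  6.839 kA → 6.839
Sum: 1.755 + 8.258 + 5.222 + 6.839 = 22.074

22.074 kA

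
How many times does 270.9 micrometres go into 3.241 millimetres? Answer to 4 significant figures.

(3.241 × 10⁻³) / (270.9 × 10⁻⁶) = 0.011964 × 10³

11.96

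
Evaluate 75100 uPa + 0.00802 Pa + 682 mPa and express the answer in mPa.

765.12 mPa

In mPa:
  75100 uPa = 75100 × 10^-3 mPa = 75.1
  0.00802 Pa = 0.00802 × 10^3 mPa = 8.02
  682 mPa → 682
Sum: 75.1 + 8.02 + 682 = 765.12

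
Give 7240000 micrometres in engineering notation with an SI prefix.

7.24 metres

= 7.24 metres; mantissa already in [1, 1000).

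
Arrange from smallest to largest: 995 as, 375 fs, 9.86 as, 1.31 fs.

995 as = 0.000000000000000995 s
375 fs = 0.000000000000375 s
9.86 as = 0.00000000000000000986 s
1.31 fs = 0.00000000000000131 s

9.86 as < 995 as < 1.31 fs < 375 fs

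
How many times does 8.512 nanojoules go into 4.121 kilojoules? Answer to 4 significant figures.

484100000000

(4.121 × 10^3) / (8.512 × 10^-9) = 0.48414 × 10^12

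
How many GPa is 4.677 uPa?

0.000000000000004677 GPa

micro = 10⁻⁶, giga = 10⁹; factor is 10⁻¹⁵.
4.677 × 10⁻¹⁵ = 0.000000000000004677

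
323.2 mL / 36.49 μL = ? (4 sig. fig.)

8857

(323.2 × 10⁻³) / (36.49 × 10⁻⁶) = 8.8572 × 10³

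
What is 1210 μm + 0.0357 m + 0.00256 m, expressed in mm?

39.47 mm

In mm:
  1210 μm = 1210 × 10⁻³ mm = 1.21
  0.0357 m = 0.0357 × 10³ mm = 35.7
  0.00256 m = 0.00256 × 10³ mm = 2.56
Sum: 1.21 + 35.7 + 2.56 = 39.47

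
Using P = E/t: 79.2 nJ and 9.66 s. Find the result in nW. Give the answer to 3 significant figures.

(79.2e-9) / (9.66) = 8.1988e-9 W

8.20 nW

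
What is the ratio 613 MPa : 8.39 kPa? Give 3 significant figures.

(613e6) / (8.39e3) = 73.06e3

73100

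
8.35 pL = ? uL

pico = 1e-12, micro = 1e-6; factor is 1e-6.
8.35 × 1e-6 = 0.00000835

0.00000835 uL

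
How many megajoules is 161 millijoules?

milli = 1e-3, mega = 1e6; factor is 1e-9.
161 × 1e-9 = 0.000000161

0.000000161 megajoules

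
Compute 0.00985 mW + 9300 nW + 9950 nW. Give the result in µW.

In µW:
  0.00985 mW = 0.00985 × 10^3 µW = 9.85
  9300 nW = 9300 × 10^-3 µW = 9.3
  9950 nW = 9950 × 10^-3 µW = 9.95
Sum: 9.85 + 9.3 + 9.95 = 29.1

29.1 µW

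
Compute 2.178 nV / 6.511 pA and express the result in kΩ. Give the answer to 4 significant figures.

0.3345 kΩ

(2.178 × 10^-9) / (6.511 × 10^-12) = 0.334511 × 10^3 Ω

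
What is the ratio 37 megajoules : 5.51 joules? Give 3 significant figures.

6720000

(37 × 10⁶) / (5.51) = 6.715 × 10⁶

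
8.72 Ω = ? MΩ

0.00000872 MΩ

(no prefix) = 10⁰, mega = 10⁶; factor is 10⁻⁶.
8.72 × 10⁻⁶ = 0.00000872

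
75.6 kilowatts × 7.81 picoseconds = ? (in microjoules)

75.6 × 10^3 × 7.81 × 10^-12 = 590.436 × 10^-9 J

0.590436 microjoules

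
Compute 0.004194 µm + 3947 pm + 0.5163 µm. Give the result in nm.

524.441 nm

In nm:
  0.004194 µm = 0.004194 × 10³ nm = 4.194
  3947 pm = 3947 × 10⁻³ nm = 3.947
  0.5163 µm = 0.5163 × 10³ nm = 516.3
Sum: 4.194 + 3.947 + 516.3 = 524.441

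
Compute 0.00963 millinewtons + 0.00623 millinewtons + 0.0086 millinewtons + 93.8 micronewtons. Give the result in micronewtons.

118.26 micronewtons

In micronewtons:
  0.00963 millinewtons = 0.00963e3 micronewtons = 9.63
  0.00623 millinewtons = 0.00623e3 micronewtons = 6.23
  0.0086 millinewtons = 0.0086e3 micronewtons = 8.6
  93.8 micronewtons → 93.8
Sum: 9.63 + 6.23 + 8.6 + 93.8 = 118.26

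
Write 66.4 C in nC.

66400000000 nC

(no prefix) = 1e0, nano = 1e-9; factor is 1e9.
66.4 × 1e9 = 66400000000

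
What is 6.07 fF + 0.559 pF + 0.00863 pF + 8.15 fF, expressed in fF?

In fF:
  6.07 fF → 6.07
  0.559 pF = 0.559e3 fF = 559
  0.00863 pF = 0.00863e3 fF = 8.63
  8.15 fF → 8.15
Sum: 6.07 + 559 + 8.63 + 8.15 = 581.85

581.85 fF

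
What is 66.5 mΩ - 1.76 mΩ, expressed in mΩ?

In mΩ:
  66.5 mΩ → 66.5
  1.76 mΩ → 1.76
Difference: 66.5 - 1.76 = 64.74

64.74 mΩ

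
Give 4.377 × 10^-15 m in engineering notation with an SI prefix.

= 4.377 × 10^-15 m; 10^-15 is femto.

4.377 fm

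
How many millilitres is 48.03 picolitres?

0.00000004803 millilitres

pico = 10^-12, milli = 10^-3; factor is 10^-9.
48.03 × 10^-9 = 0.00000004803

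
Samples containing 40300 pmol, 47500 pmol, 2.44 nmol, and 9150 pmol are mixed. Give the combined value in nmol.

99.39 nmol

In nmol:
  40300 pmol = 40300 × 10^-3 nmol = 40.3
  47500 pmol = 47500 × 10^-3 nmol = 47.5
  2.44 nmol → 2.44
  9150 pmol = 9150 × 10^-3 nmol = 9.15
Sum: 40.3 + 47.5 + 2.44 + 9.15 = 99.39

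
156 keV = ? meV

156000000 meV

kilo = 10³, milli = 10⁻³; factor is 10⁶.
156 × 10⁶ = 156000000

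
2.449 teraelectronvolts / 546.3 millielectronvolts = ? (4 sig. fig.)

(2.449e12) / (546.3e-3) = 0.0044829e15

4483000000000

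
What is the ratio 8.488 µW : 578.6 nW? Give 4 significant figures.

14.67

(8.488e-6) / (578.6e-9) = 0.01467e3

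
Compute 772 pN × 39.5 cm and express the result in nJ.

0.30494 nJ

772e-12 × 39.5e-2 = 30494e-14 J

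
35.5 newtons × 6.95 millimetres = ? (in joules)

0.246725 joules

35.5 × 6.95 × 10^-3 = 246.725 × 10^-3 J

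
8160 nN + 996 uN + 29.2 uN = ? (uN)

1033.36 uN

In uN:
  8160 nN = 8160e-3 uN = 8.16
  996 uN → 996
  29.2 uN → 29.2
Sum: 8.16 + 996 + 29.2 = 1033.36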